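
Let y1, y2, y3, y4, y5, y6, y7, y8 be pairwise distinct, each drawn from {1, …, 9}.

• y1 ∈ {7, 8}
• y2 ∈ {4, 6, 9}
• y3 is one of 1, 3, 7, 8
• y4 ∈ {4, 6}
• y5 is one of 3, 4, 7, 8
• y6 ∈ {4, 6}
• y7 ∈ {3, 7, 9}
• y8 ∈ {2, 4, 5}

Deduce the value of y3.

y4 and y6 between them cover only {4, 6} — a naked pair. Remove those values from y2, y5, y8.
y2 has just one choice, so y2 = 9. So y7 can't be 9.
The 3 variables y1, y5, y7 are confined to {3, 7, 8}, which locks those values in; drop them from y3.
So y3 = 1.

1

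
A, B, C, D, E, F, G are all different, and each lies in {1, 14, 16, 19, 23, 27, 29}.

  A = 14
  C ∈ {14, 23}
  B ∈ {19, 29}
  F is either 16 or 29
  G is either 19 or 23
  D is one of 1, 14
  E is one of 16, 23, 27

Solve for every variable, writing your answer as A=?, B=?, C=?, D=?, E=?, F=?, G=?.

A must be 14 (only option left). Remove 14 from C, D.
C's domain is down to {23}, so C = 23. Remove 23 from E, G.
D has just one choice, so D = 1.
G must be 19 (only option left). So B can't be 19.
B has just one choice, so B = 29. So F can't be 29.
That leaves F = 16. Strike 16 from E.
E has just one choice, so E = 27.

A=14, B=29, C=23, D=1, E=27, F=16, G=19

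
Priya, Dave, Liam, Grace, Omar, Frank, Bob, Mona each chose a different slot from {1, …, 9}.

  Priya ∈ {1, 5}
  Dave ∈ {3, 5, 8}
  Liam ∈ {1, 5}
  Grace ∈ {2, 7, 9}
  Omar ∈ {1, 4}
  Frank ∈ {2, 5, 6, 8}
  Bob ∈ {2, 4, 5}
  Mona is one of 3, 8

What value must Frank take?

6

Priya and Liam share exactly the 2 values {1, 5}; by pigeonhole those values go to them, so strike 1, 5 from Dave, Omar, Frank, Bob.
Omar's domain is down to {4}, so Omar = 4. Strike 4 from Bob.
That leaves Bob = 2. Eliminate 2 elsewhere: Grace, Frank.
The 2 variables Dave and Mona are confined to {3, 8}, which locks those values in; drop them from Frank.
So Frank = 6.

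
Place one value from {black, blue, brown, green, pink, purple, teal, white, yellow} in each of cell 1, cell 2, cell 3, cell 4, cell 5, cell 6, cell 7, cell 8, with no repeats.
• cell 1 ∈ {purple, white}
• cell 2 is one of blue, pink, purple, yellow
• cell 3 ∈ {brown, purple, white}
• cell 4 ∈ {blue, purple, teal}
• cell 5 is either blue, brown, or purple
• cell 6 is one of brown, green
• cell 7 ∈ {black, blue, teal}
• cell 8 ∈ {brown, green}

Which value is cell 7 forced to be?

cell 6 and cell 8 share exactly the 2 values {brown, green}; by pigeonhole those values go to them, so strike brown, green from cell 3, cell 5.
cell 1 and cell 3 share exactly the 2 values {purple, white}; by pigeonhole those values go to them, so strike purple, white from cell 2, cell 4, cell 5.
cell 5 must be blue (only option left). Remove blue from cell 2, cell 4, cell 7.
cell 4 has just one choice, so cell 4 = teal. Remove teal from cell 7.
So cell 7 = black.

black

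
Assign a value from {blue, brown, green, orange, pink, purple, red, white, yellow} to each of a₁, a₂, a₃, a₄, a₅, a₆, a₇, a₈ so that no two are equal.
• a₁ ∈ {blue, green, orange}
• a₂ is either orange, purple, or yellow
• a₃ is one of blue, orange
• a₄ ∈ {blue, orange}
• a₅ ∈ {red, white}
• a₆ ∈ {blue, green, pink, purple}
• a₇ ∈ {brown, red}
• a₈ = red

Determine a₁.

a₈ must be red (only option left). Remove red from a₅, a₇.
a₅ must be white (only option left).
a₇ must be brown (only option left).
a₃ and a₄ share exactly the 2 values {blue, orange}; by pigeonhole those values go to them, so strike blue, orange from a₁, a₂, a₆.
So a₁ = green.

green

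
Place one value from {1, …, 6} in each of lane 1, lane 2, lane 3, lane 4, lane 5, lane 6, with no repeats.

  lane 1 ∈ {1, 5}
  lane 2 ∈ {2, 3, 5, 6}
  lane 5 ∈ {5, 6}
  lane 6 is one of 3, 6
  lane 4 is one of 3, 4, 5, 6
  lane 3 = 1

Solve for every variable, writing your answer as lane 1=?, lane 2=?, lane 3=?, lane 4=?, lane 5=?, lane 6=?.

lane 3's domain is down to {1}, so lane 3 = 1. Remove 1 from lane 1.
lane 1 has just one choice, so lane 1 = 5. So lane 2, lane 4, lane 5 can't be 5.
lane 5 has just one choice, so lane 5 = 6. Remove 6 from lane 2, lane 4, lane 6.
lane 6 must be 3 (only option left). Strike 3 from lane 2, lane 4.
lane 2's domain is down to {2}, so lane 2 = 2.
That leaves lane 4 = 4.

lane 1=5, lane 2=2, lane 3=1, lane 4=4, lane 5=6, lane 6=3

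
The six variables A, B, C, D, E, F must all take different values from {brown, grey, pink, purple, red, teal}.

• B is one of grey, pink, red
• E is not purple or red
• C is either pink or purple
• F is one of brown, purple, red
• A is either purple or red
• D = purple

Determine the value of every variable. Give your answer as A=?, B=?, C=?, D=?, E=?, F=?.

A=red, B=grey, C=pink, D=purple, E=teal, F=brown

D has just one choice, so D = purple. Remove purple from A, C, F.
A's domain is down to {red}, so A = red. Strike red from B, F.
C must be pink (only option left). Eliminate pink elsewhere: B, E.
F has just one choice, so F = brown. Remove brown from E.
That leaves B = grey. So E can't be grey.
E must be teal (only option left).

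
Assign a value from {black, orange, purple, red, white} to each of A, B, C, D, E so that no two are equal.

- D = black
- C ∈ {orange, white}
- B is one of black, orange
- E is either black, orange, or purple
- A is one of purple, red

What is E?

purple

D's domain is down to {black}, so D = black. Strike black from B, E.
B's domain is down to {orange}, so B = orange. Remove orange from C, E.
So E = purple.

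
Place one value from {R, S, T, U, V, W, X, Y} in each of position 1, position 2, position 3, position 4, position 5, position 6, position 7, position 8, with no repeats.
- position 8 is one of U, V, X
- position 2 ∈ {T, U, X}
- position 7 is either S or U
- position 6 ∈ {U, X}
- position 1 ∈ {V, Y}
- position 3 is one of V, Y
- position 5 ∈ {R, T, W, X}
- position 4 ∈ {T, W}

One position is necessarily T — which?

position 2

Among the 8 variables, R fits only position 5 (and all 8 values in {R, S, T, U, V, W, X, Y} must be used), so position 5 = R.
The 7 still-open variables draw from only 7 values {S, T, U, V, W, X, Y}, so each is used; only position 7 can be S, hence position 7 = S.
The 6 still-open variables together cover exactly {T, U, V, W, X, Y} — 6 values for 6 variables — and W appears only in position 4's list, so position 4 = W.
The 5 still-open variables together cover exactly {T, U, V, X, Y} — 5 values for 5 variables — and T appears only in position 2's list, so position 2 = T.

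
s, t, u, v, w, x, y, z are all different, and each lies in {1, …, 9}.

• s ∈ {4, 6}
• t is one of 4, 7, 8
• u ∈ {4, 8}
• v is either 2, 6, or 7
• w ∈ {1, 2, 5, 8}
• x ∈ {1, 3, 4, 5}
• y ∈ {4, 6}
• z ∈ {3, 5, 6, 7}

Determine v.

s and y share exactly the 2 values {4, 6}; by pigeonhole those values go to them, so strike 4, 6 from t, u, v, x, z.
That leaves u = 8. So t, w can't be 8.
t must be 7 (only option left). Strike 7 from v, z.
So v = 2.

2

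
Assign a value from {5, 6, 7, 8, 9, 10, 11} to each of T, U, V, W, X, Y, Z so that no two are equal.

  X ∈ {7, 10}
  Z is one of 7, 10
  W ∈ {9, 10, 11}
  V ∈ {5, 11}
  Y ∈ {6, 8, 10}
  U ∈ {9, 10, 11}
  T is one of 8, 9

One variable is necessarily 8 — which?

T

The 7 variables draw from only 7 values {5, 6, 7, 8, 9, 10, 11}, so each is used; only V can be 5, hence V = 5.
Among the 6 still-open variables, 6 fits only Y (and all 6 values in {6, 7, 8, 9, 10, 11} must be used), so Y = 6.
The 5 still-open variables draw from only 5 values {7, 8, 9, 10, 11}, so each is used; only T can be 8, hence T = 8.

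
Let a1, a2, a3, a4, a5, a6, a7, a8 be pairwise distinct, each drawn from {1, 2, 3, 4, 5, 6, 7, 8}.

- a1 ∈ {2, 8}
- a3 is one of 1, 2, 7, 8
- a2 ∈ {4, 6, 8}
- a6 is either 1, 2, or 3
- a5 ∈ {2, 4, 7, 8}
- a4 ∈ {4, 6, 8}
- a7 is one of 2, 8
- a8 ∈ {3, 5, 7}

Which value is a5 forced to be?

Among the 8 variables, 5 fits only a8 (and all 8 values in {1, 2, 3, 4, 5, 6, 7, 8} must be used), so a8 = 5.
The 7 still-open variables together cover exactly {1, 2, 3, 4, 6, 7, 8} — 7 values for 7 variables — and 3 appears only in a6's list, so a6 = 3.
The 6 still-open variables together cover exactly {1, 2, 4, 6, 7, 8} — 6 values for 6 variables — and 1 appears only in a3's list, so a3 = 1.
Among the 5 still-open variables, 7 fits only a5 (and all 5 values in {2, 4, 6, 7, 8} must be used), so a5 = 7.

7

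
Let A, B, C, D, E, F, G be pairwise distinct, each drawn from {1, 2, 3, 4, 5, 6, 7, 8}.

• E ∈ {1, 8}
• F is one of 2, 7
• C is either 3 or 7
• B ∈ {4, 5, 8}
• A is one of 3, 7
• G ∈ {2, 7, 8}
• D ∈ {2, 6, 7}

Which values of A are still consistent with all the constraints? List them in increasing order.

The 2 variables A and C are confined to {3, 7}, which locks those values in; drop them from D, F, G.
F has just one choice, so F = 2. Eliminate 2 elsewhere: D, G.
G must be 8 (only option left). Remove 8 from B, E.
D has just one choice, so D = 6.
E's domain is down to {1}, so E = 1.
No further eliminations apply; A can still be any of 3, 7.

3, 7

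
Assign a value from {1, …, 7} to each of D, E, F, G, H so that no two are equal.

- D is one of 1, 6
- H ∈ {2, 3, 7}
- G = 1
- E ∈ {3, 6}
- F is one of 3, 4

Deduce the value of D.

G must be 1 (only option left). So D can't be 1.
So D = 6.

6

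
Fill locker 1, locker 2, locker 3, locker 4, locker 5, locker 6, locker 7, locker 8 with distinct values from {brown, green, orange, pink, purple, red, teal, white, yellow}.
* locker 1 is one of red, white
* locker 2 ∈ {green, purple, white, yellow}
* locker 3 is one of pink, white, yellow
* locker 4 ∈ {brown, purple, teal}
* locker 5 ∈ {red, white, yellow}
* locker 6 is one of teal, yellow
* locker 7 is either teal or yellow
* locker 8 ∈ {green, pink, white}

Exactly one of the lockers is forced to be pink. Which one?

The 8 variables draw from only 8 values {brown, green, pink, purple, red, teal, white, yellow}, so each is used; only locker 4 can be brown, hence locker 4 = brown.
The 7 still-open variables draw from only 7 values {green, pink, purple, red, teal, white, yellow}, so each is used; only locker 2 can be purple, hence locker 2 = purple.
The 6 still-open variables together cover exactly {green, pink, red, teal, white, yellow} — 6 values for 6 variables — and green appears only in locker 8's list, so locker 8 = green.
The 5 still-open variables draw from only 5 values {pink, red, teal, white, yellow}, so each is used; only locker 3 can be pink, hence locker 3 = pink.

locker 3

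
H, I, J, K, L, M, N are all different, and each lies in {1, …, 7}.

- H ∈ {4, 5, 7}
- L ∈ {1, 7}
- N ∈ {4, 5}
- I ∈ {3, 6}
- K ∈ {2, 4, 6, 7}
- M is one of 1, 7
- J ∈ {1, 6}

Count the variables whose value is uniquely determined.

3

The 7 variables draw from only 7 values {1, 2, 3, 4, 5, 6, 7}, so each is used; only K can be 2, hence K = 2.
The 6 still-open variables draw from only 6 values {1, 3, 4, 5, 6, 7}, so each is used; only I can be 3, hence I = 3.
The 5 still-open variables draw from only 5 values {1, 4, 5, 6, 7}, so each is used; only J can be 6, hence J = 6.
The 2 variables L and M are confined to {1, 7}, which locks those values in; drop them from H.
Determined: I=3, J=6, K=2. The other variables each still have more than one consistent value. That makes 3.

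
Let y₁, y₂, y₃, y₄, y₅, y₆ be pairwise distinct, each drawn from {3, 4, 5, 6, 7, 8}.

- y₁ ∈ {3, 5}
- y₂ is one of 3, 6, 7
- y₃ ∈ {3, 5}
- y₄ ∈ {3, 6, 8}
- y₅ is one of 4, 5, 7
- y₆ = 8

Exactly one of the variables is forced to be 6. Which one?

y₆'s domain is down to {8}, so y₆ = 8. Eliminate 8 elsewhere: y₄.
The 5 still-open variables together cover exactly {3, 4, 5, 6, 7} — 5 values for 5 variables — and 4 appears only in y₅'s list, so y₅ = 4.
The 4 still-open variables together cover exactly {3, 5, 6, 7} — 4 values for 4 variables — and 7 appears only in y₂'s list, so y₂ = 7.
The 3 still-open variables draw from only 3 values {3, 5, 6}, so each is used; only y₄ can be 6, hence y₄ = 6.

y₄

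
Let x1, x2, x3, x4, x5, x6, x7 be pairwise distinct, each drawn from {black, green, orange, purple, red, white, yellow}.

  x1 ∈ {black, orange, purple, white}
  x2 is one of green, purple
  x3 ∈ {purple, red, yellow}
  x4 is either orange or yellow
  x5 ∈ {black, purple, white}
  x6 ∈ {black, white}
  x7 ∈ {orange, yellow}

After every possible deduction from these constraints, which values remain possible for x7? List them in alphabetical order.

The 7 variables draw from only 7 values {black, green, orange, purple, red, white, yellow}, so each is used; only x2 can be green, hence x2 = green.
Among the 6 still-open variables, red fits only x3 (and all 6 values in {black, orange, purple, red, white, yellow} must be used), so x3 = red.
x4 and x7 between them cover only {orange, yellow} — a naked pair. Remove those values from x1.
No further eliminations apply; x7 can still be any of orange, yellow.

orange, yellow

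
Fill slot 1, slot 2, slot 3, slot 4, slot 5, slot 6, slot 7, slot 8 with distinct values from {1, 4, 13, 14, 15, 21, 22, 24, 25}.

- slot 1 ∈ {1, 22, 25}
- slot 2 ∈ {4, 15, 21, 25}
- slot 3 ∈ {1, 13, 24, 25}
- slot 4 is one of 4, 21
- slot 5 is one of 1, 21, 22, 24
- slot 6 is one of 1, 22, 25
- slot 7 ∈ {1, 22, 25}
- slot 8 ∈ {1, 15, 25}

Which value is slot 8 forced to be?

15

Among the 8 variables, 13 fits only slot 3 (and all 8 values in {1, 4, 13, 15, 21, 22, 24, 25} must be used), so slot 3 = 13.
The 7 still-open variables together cover exactly {1, 4, 15, 21, 22, 24, 25} — 7 values for 7 variables — and 24 appears only in slot 5's list, so slot 5 = 24.
slot 1, slot 6, slot 7 share exactly the 3 values {1, 22, 25}; by pigeonhole those values go to them, so strike 1, 22, 25 from slot 2, slot 8.
So slot 8 = 15.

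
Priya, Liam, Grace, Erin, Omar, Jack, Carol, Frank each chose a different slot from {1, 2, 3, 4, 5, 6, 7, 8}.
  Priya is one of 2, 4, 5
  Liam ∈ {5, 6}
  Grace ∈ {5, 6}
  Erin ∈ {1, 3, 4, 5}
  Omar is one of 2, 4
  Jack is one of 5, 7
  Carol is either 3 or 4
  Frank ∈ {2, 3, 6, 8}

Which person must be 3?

Among the 8 variables, 1 fits only Erin (and all 8 values in {1, 2, 3, 4, 5, 6, 7, 8} must be used), so Erin = 1.
Among the 7 still-open variables, 7 fits only Jack (and all 7 values in {2, 3, 4, 5, 6, 7, 8} must be used), so Jack = 7.
The 6 still-open variables draw from only 6 values {2, 3, 4, 5, 6, 8}, so each is used; only Frank can be 8, hence Frank = 8.
The 5 still-open variables together cover exactly {2, 3, 4, 5, 6} — 5 values for 5 variables — and 3 appears only in Carol's list, so Carol = 3.

Carol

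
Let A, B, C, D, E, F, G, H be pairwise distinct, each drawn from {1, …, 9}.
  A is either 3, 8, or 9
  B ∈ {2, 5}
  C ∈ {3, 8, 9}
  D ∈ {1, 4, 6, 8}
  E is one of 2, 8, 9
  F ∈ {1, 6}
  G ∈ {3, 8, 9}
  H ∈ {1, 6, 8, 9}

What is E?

2

Among the 8 variables, 4 fits only D (and all 8 values in {1, 2, 3, 4, 5, 6, 8, 9} must be used), so D = 4.
The 7 still-open variables draw from only 7 values {1, 2, 3, 5, 6, 8, 9}, so each is used; only B can be 5, hence B = 5.
The 6 still-open variables draw from only 6 values {1, 2, 3, 6, 8, 9}, so each is used; only E can be 2, hence E = 2.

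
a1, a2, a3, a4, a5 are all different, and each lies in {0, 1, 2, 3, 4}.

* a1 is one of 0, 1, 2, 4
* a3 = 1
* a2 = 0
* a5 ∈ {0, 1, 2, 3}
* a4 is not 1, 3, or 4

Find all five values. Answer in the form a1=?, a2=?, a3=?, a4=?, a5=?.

a2's domain is down to {0}, so a2 = 0. So a1, a4, a5 can't be 0.
a3 has just one choice, so a3 = 1. So a1, a5 can't be 1.
a4 has just one choice, so a4 = 2. Remove 2 from a1, a5.
a5's domain is down to {3}, so a5 = 3.
a1's domain is down to {4}, so a1 = 4.

a1=4, a2=0, a3=1, a4=2, a5=3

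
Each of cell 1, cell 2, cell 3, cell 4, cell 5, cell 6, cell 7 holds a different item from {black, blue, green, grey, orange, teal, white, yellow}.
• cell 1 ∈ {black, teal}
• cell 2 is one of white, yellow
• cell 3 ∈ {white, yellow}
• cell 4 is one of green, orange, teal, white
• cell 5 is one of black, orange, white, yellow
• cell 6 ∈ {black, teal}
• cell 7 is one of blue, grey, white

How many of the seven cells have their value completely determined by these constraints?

cell 1 and cell 6 between them cover only {black, teal} — a naked pair. Remove those values from cell 4, cell 5.
cell 2 and cell 3 share exactly the 2 values {white, yellow}; by pigeonhole those values go to them, so strike white, yellow from cell 4, cell 5, cell 7.
That leaves cell 5 = orange. Strike orange from cell 4.
cell 4 has just one choice, so cell 4 = green.
Determined: cell 4=green, cell 5=orange. The other cells each still have more than one consistent value. That makes 2.

2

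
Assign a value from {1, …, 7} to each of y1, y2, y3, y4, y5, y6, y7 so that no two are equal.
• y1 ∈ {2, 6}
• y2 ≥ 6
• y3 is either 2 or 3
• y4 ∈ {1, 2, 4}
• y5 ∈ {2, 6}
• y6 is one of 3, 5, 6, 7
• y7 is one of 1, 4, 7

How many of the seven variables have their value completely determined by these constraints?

3

The 7 variables draw from only 7 values {1, 2, 3, 4, 5, 6, 7}, so each is used; only y6 can be 5, hence y6 = 5.
Among the 6 still-open variables, 3 fits only y3 (and all 6 values in {1, 2, 3, 4, 6, 7} must be used), so y3 = 3.
The 2 variables y1 and y5 are confined to {2, 6}, which locks those values in; drop them from y2, y4.
y2's domain is down to {7}, so y2 = 7. Eliminate 7 elsewhere: y7.
Determined: y2=7, y3=3, y6=5. The other variables each still have more than one consistent value. That makes 3.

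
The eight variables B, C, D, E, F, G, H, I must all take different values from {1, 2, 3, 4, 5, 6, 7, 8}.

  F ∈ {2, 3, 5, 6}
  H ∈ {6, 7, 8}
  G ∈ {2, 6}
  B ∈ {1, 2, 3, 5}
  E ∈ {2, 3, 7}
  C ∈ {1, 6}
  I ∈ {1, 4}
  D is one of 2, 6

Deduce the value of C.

The 8 variables draw from only 8 values {1, 2, 3, 4, 5, 6, 7, 8}, so each is used; only I can be 4, hence I = 4.
The 7 still-open variables draw from only 7 values {1, 2, 3, 5, 6, 7, 8}, so each is used; only H can be 8, hence H = 8.
The 6 still-open variables together cover exactly {1, 2, 3, 5, 6, 7} — 6 values for 6 variables — and 7 appears only in E's list, so E = 7.
D and G between them cover only {2, 6} — a naked pair. Remove those values from B, C, F.
So C = 1.

1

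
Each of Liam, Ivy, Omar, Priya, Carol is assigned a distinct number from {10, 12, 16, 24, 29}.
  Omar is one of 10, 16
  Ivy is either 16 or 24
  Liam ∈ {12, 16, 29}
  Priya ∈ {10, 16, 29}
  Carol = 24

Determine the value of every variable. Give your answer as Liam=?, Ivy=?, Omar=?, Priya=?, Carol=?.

Liam=12, Ivy=16, Omar=10, Priya=29, Carol=24

Carol's domain is down to {24}, so Carol = 24. So Ivy can't be 24.
Ivy must be 16 (only option left). So Liam, Omar, Priya can't be 16.
Omar must be 10 (only option left). Strike 10 from Priya.
Priya's domain is down to {29}, so Priya = 29. So Liam can't be 29.
Liam has just one choice, so Liam = 12.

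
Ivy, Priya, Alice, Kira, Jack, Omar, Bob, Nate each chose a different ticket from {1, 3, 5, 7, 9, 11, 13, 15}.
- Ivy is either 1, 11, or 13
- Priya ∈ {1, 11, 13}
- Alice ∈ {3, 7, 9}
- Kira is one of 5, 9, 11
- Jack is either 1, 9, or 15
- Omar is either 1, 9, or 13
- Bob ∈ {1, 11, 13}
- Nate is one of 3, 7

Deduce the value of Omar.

The 8 variables together cover exactly {1, 3, 5, 7, 9, 11, 13, 15} — 8 values for 8 variables — and 5 appears only in Kira's list, so Kira = 5.
Among the 7 still-open variables, 15 fits only Jack (and all 7 values in {1, 3, 7, 9, 11, 13, 15} must be used), so Jack = 15.
Ivy, Priya, Bob between them cover only {1, 11, 13} — a naked triple. Remove those values from Omar.
So Omar = 9.

9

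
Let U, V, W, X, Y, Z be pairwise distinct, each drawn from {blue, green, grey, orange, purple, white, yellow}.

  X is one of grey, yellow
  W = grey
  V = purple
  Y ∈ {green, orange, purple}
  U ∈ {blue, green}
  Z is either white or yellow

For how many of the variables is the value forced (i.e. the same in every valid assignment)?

4

V has just one choice, so V = purple. So Y can't be purple.
W's domain is down to {grey}, so W = grey. Eliminate grey elsewhere: X.
X must be yellow (only option left). So Z can't be yellow.
Z must be white (only option left).
Determined: V=purple, W=grey, X=yellow, Z=white. The other variables each still have more than one consistent value. That makes 4.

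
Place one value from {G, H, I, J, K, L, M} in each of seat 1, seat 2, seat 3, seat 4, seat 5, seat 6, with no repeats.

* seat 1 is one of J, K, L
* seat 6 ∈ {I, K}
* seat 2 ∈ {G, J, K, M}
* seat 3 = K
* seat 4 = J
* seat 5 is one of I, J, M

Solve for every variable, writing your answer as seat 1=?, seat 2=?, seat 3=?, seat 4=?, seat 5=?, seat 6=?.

seat 3 must be K (only option left). So seat 1, seat 2, seat 6 can't be K.
seat 4 must be J (only option left). So seat 1, seat 2, seat 5 can't be J.
seat 6 has just one choice, so seat 6 = I. Strike I from seat 5.
seat 1 has just one choice, so seat 1 = L.
That leaves seat 5 = M. Strike M from seat 2.
seat 2's domain is down to {G}, so seat 2 = G.

seat 1=L, seat 2=G, seat 3=K, seat 4=J, seat 5=M, seat 6=I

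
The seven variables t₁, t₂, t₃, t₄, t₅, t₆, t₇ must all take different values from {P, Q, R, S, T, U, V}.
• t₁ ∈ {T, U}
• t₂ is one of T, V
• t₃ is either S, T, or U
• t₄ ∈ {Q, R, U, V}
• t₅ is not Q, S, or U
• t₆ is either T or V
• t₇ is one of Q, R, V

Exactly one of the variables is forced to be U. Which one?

t₁

The 7 variables draw from only 7 values {P, Q, R, S, T, U, V}, so each is used; only t₅ can be P, hence t₅ = P.
The 6 still-open variables together cover exactly {Q, R, S, T, U, V} — 6 values for 6 variables — and S appears only in t₃'s list, so t₃ = S.
The 2 variables t₂ and t₆ are confined to {T, V}, which locks those values in; drop them from t₁, t₄, t₇.
So U goes to t₁.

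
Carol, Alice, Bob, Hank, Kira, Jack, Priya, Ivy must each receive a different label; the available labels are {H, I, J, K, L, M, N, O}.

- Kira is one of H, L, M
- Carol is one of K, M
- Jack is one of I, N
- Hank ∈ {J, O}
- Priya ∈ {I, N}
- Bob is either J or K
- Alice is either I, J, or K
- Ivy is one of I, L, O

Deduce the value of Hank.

The 8 variables together cover exactly {H, I, J, K, L, M, N, O} — 8 values for 8 variables — and H appears only in Kira's list, so Kira = H.
Among the 7 still-open variables, L fits only Ivy (and all 7 values in {I, J, K, L, M, N, O} must be used), so Ivy = L.
Among the 6 still-open variables, M fits only Carol (and all 6 values in {I, J, K, M, N, O} must be used), so Carol = M.
The 5 still-open variables draw from only 5 values {I, J, K, N, O}, so each is used; only Hank can be O, hence Hank = O.

O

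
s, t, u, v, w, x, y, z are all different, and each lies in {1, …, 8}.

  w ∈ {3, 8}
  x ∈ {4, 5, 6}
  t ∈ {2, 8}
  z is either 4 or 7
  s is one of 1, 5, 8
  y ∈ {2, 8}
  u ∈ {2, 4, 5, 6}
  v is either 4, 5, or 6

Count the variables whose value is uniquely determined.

Among the 8 variables, 1 fits only s (and all 8 values in {1, 2, 3, 4, 5, 6, 7, 8} must be used), so s = 1.
The 7 still-open variables draw from only 7 values {2, 3, 4, 5, 6, 7, 8}, so each is used; only w can be 3, hence w = 3.
The 6 still-open variables together cover exactly {2, 4, 5, 6, 7, 8} — 6 values for 6 variables — and 7 appears only in z's list, so z = 7.
t and y share exactly the 2 values {2, 8}; by pigeonhole those values go to them, so strike 2, 8 from u.
Determined: s=1, w=3, z=7. The other variables each still have more than one consistent value. That makes 3.

3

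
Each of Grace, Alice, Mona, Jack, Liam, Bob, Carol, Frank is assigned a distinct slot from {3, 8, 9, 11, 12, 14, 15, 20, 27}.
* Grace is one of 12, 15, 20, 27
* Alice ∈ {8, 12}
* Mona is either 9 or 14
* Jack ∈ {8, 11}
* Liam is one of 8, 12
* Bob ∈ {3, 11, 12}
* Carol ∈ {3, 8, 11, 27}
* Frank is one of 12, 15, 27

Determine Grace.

20

Alice and Liam share exactly the 2 values {8, 12}; by pigeonhole those values go to them, so strike 8, 12 from Grace, Jack, Bob, Carol, Frank.
Jack's domain is down to {11}, so Jack = 11. Eliminate 11 elsewhere: Bob, Carol.
Bob must be 3 (only option left). Strike 3 from Carol.
Carol has just one choice, so Carol = 27. So Grace, Frank can't be 27.
Frank's domain is down to {15}, so Frank = 15. Eliminate 15 elsewhere: Grace.
So Grace = 20.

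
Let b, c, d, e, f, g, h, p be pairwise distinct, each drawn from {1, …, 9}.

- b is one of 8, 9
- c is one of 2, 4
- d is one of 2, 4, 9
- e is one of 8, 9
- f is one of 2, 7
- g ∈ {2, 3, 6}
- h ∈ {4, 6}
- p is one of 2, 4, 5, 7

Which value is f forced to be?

7

Among the 8 variables, 3 fits only g (and all 8 values in {2, 3, 4, 5, 6, 7, 8, 9} must be used), so g = 3.
The 7 still-open variables draw from only 7 values {2, 4, 5, 6, 7, 8, 9}, so each is used; only p can be 5, hence p = 5.
Among the 6 still-open variables, 6 fits only h (and all 6 values in {2, 4, 6, 7, 8, 9} must be used), so h = 6.
The 5 still-open variables draw from only 5 values {2, 4, 7, 8, 9}, so each is used; only f can be 7, hence f = 7.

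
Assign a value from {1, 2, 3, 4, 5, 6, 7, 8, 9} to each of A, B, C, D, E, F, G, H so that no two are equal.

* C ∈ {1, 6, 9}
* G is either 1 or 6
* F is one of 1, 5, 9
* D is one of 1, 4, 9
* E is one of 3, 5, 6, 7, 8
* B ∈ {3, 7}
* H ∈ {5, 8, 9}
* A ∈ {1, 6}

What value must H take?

The 8 variables together cover exactly {1, 3, 4, 5, 6, 7, 8, 9} — 8 values for 8 variables — and 4 appears only in D's list, so D = 4.
A and G share exactly the 2 values {1, 6}; by pigeonhole those values go to them, so strike 1, 6 from C, E, F.
C has just one choice, so C = 9. Remove 9 from F, H.
That leaves F = 5. Eliminate 5 elsewhere: E, H.
So H = 8.

8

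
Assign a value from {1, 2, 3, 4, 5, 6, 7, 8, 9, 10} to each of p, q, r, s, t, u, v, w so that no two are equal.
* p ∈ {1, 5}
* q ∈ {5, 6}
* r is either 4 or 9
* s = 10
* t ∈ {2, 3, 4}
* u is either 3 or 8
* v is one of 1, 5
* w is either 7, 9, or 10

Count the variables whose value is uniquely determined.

s has just one choice, so s = 10. Eliminate 10 elsewhere: w.
p and v between them cover only {1, 5} — a naked pair. Remove those values from q.
q must be 6 (only option left).
Determined: q=6, s=10. The other variables each still have more than one consistent value. That makes 2.

2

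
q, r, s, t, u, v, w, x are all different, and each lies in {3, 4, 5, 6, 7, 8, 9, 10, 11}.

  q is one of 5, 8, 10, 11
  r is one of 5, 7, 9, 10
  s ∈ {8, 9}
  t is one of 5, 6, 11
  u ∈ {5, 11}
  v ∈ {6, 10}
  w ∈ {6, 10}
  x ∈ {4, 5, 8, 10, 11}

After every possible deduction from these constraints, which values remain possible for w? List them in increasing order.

6, 10

The 8 variables draw from only 8 values {4, 5, 6, 7, 8, 9, 10, 11}, so each is used; only x can be 4, hence x = 4.
The 7 still-open variables together cover exactly {5, 6, 7, 8, 9, 10, 11} — 7 values for 7 variables — and 7 appears only in r's list, so r = 7.
The 6 still-open variables together cover exactly {5, 6, 8, 9, 10, 11} — 6 values for 6 variables — and 9 appears only in s's list, so s = 9.
The 5 still-open variables draw from only 5 values {5, 6, 8, 10, 11}, so each is used; only q can be 8, hence q = 8.
v and w between them cover only {6, 10} — a naked pair. Remove those values from t.
No further eliminations apply; w can still be any of 6, 10.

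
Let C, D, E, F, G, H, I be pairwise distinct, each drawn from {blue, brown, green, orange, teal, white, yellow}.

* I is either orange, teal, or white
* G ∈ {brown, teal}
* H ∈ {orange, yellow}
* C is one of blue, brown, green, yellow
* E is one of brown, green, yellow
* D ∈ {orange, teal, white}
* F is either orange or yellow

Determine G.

The 7 variables draw from only 7 values {blue, brown, green, orange, teal, white, yellow}, so each is used; only C can be blue, hence C = blue.
The 6 still-open variables together cover exactly {brown, green, orange, teal, white, yellow} — 6 values for 6 variables — and green appears only in E's list, so E = green.
Among the 5 still-open variables, brown fits only G (and all 5 values in {brown, orange, teal, white, yellow} must be used), so G = brown.

brown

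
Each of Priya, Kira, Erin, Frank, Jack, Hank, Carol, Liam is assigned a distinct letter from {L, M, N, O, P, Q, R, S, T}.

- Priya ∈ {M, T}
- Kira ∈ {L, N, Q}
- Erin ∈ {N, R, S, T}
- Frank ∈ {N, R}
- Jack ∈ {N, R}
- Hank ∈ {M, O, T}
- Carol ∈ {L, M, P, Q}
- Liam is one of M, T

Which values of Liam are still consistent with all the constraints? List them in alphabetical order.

M, T

The 2 variables Priya and Liam are confined to {M, T}, which locks those values in; drop them from Erin, Hank, Carol.
That leaves Hank = O.
Frank and Jack share exactly the 2 values {N, R}; by pigeonhole those values go to them, so strike N, R from Kira, Erin.
Erin's domain is down to {S}, so Erin = S.
No further eliminations apply; Liam can still be any of M, T.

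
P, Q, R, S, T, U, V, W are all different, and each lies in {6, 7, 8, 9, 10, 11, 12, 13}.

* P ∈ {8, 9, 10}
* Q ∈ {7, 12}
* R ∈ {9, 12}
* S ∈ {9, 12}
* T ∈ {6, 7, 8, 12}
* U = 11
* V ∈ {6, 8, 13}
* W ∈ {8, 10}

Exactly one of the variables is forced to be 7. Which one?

U has just one choice, so U = 11.
The 7 still-open variables together cover exactly {6, 7, 8, 9, 10, 12, 13} — 7 values for 7 variables — and 13 appears only in V's list, so V = 13.
The 6 still-open variables together cover exactly {6, 7, 8, 9, 10, 12} — 6 values for 6 variables — and 6 appears only in T's list, so T = 6.
Among the 5 still-open variables, 7 fits only Q (and all 5 values in {7, 8, 9, 10, 12} must be used), so Q = 7.

Q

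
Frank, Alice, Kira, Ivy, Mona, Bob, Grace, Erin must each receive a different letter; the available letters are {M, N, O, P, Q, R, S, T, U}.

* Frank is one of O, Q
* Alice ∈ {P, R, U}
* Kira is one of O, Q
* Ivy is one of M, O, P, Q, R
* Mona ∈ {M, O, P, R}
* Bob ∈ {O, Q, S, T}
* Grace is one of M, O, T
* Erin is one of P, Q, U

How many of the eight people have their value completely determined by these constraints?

The 8 variables together cover exactly {M, O, P, Q, R, S, T, U} — 8 values for 8 variables — and S appears only in Bob's list, so Bob = S.
The 7 still-open variables together cover exactly {M, O, P, Q, R, T, U} — 7 values for 7 variables — and T appears only in Grace's list, so Grace = T.
Frank and Kira share exactly the 2 values {O, Q}; by pigeonhole those values go to them, so strike O, Q from Ivy, Mona, Erin.
Determined: Bob=S, Grace=T. The other people each still have more than one consistent value. That makes 2.

2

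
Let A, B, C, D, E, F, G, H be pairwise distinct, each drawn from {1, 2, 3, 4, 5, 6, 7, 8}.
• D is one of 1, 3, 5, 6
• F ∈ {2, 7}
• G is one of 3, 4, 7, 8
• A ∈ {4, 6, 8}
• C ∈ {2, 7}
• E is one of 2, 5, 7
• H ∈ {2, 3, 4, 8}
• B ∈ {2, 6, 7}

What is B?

6

The 8 variables together cover exactly {1, 2, 3, 4, 5, 6, 7, 8} — 8 values for 8 variables — and 1 appears only in D's list, so D = 1.
The 7 still-open variables together cover exactly {2, 3, 4, 5, 6, 7, 8} — 7 values for 7 variables — and 5 appears only in E's list, so E = 5.
C and F share exactly the 2 values {2, 7}; by pigeonhole those values go to them, so strike 2, 7 from B, G, H.
So B = 6.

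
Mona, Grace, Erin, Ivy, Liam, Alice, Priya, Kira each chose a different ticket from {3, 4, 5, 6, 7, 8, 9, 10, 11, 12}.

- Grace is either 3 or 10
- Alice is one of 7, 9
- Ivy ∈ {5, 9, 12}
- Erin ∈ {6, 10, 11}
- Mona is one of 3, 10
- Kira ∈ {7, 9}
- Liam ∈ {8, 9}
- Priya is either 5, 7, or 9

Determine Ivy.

12

Mona and Grace between them cover only {3, 10} — a naked pair. Remove those values from Erin.
Alice and Kira between them cover only {7, 9} — a naked pair. Remove those values from Ivy, Liam, Priya.
Liam has just one choice, so Liam = 8.
Priya has just one choice, so Priya = 5. So Ivy can't be 5.
So Ivy = 12.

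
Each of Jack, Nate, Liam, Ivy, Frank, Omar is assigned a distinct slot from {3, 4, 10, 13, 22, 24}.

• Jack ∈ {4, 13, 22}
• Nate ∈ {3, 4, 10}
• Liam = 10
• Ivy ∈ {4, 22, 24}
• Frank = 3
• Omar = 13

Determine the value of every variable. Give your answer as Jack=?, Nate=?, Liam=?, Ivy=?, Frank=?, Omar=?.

Jack=22, Nate=4, Liam=10, Ivy=24, Frank=3, Omar=13

Liam must be 10 (only option left). So Nate can't be 10.
That leaves Frank = 3. Strike 3 from Nate.
Omar must be 13 (only option left). Strike 13 from Jack.
Nate has just one choice, so Nate = 4. Strike 4 from Jack, Ivy.
Jack has just one choice, so Jack = 22. So Ivy can't be 22.
Ivy has just one choice, so Ivy = 24.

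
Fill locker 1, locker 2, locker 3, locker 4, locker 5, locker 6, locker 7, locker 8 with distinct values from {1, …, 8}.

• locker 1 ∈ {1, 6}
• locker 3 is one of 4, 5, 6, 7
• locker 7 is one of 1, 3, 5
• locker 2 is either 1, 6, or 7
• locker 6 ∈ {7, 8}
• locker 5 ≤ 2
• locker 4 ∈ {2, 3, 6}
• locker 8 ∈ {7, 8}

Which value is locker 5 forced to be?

Among the 8 variables, 4 fits only locker 3 (and all 8 values in {1, 2, 3, 4, 5, 6, 7, 8} must be used), so locker 3 = 4.
The 7 still-open variables together cover exactly {1, 2, 3, 5, 6, 7, 8} — 7 values for 7 variables — and 5 appears only in locker 7's list, so locker 7 = 5.
Among the 6 still-open variables, 3 fits only locker 4 (and all 6 values in {1, 2, 3, 6, 7, 8} must be used), so locker 4 = 3.
The 5 still-open variables draw from only 5 values {1, 2, 6, 7, 8}, so each is used; only locker 5 can be 2, hence locker 5 = 2.

2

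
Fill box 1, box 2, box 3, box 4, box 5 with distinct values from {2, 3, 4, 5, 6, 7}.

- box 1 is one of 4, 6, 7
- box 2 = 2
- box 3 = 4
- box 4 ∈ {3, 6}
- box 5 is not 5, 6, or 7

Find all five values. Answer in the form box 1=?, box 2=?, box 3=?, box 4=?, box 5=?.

box 2 must be 2 (only option left). Strike 2 from box 5.
box 3 has just one choice, so box 3 = 4. Strike 4 from box 1, box 5.
box 5's domain is down to {3}, so box 5 = 3. So box 4 can't be 3.
box 4's domain is down to {6}, so box 4 = 6. So box 1 can't be 6.
box 1 must be 7 (only option left).

box 1=7, box 2=2, box 3=4, box 4=6, box 5=3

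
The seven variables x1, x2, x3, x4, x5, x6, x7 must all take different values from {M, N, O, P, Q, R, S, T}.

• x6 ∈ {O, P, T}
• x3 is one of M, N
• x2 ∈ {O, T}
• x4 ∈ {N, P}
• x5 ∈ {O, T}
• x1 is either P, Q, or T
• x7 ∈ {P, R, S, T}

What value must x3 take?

x2 and x5 between them cover only {O, T} — a naked pair. Remove those values from x1, x6, x7.
x6 must be P (only option left). Remove P from x1, x4, x7.
That leaves x1 = Q.
x4 must be N (only option left). Eliminate N elsewhere: x3.
So x3 = M.

M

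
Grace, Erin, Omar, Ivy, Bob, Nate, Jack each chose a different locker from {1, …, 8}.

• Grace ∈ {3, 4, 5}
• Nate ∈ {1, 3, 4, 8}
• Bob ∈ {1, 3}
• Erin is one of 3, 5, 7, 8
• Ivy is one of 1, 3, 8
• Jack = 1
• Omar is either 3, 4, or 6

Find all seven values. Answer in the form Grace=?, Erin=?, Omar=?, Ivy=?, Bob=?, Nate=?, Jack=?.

Grace=5, Erin=7, Omar=6, Ivy=8, Bob=3, Nate=4, Jack=1

Jack's domain is down to {1}, so Jack = 1. Strike 1 from Ivy, Bob, Nate.
That leaves Bob = 3. So Grace, Erin, Omar, Ivy, Nate can't be 3.
Ivy must be 8 (only option left). So Erin, Nate can't be 8.
Nate has just one choice, so Nate = 4. Eliminate 4 elsewhere: Grace, Omar.
Grace must be 5 (only option left). So Erin can't be 5.
Erin must be 7 (only option left).
Omar's domain is down to {6}, so Omar = 6.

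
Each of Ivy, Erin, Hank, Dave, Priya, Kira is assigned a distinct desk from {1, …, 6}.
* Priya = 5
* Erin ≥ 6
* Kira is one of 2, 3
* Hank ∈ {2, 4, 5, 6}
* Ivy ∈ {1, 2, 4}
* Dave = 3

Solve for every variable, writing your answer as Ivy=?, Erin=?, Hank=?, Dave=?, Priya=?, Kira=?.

Erin has just one choice, so Erin = 6. Strike 6 from Hank.
That leaves Dave = 3. Strike 3 from Kira.
Priya must be 5 (only option left). Remove 5 from Hank.
That leaves Kira = 2. Eliminate 2 elsewhere: Ivy, Hank.
Hank must be 4 (only option left). So Ivy can't be 4.
Ivy must be 1 (only option left).

Ivy=1, Erin=6, Hank=4, Dave=3, Priya=5, Kira=2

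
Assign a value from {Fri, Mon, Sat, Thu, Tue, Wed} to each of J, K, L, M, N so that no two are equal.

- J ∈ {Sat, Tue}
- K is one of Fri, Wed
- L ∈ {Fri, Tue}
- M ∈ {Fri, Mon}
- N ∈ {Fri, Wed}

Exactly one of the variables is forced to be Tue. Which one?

The 5 variables together cover exactly {Fri, Mon, Sat, Tue, Wed} — 5 values for 5 variables — and Mon appears only in M's list, so M = Mon.
The 4 still-open variables together cover exactly {Fri, Sat, Tue, Wed} — 4 values for 4 variables — and Sat appears only in J's list, so J = Sat.
The 3 still-open variables together cover exactly {Fri, Tue, Wed} — 3 values for 3 variables — and Tue appears only in L's list, so L = Tue.

L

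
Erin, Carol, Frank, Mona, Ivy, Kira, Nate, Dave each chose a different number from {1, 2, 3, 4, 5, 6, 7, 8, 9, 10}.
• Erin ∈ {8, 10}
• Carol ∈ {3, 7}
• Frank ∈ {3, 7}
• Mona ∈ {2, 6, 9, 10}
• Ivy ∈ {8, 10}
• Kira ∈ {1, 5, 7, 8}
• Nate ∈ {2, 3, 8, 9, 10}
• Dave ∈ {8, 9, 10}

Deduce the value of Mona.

6

The 2 variables Erin and Ivy are confined to {8, 10}, which locks those values in; drop them from Mona, Kira, Nate, Dave.
Dave must be 9 (only option left). Strike 9 from Mona, Nate.
Carol and Frank share exactly the 2 values {3, 7}; by pigeonhole those values go to them, so strike 3, 7 from Kira, Nate.
That leaves Nate = 2. Strike 2 from Mona.
So Mona = 6.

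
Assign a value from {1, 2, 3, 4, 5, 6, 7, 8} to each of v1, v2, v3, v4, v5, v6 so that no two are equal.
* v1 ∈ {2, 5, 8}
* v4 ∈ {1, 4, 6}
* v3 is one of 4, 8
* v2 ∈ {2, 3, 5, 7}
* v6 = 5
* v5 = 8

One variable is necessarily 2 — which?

v1

v5 has just one choice, so v5 = 8. Remove 8 from v1, v3.
v6's domain is down to {5}, so v6 = 5. So v1, v2 can't be 5.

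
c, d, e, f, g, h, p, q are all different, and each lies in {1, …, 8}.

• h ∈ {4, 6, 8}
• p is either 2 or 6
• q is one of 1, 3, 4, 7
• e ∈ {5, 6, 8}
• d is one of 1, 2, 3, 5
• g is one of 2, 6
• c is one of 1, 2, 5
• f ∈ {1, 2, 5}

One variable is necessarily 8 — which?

e

Among the 8 variables, 7 fits only q (and all 8 values in {1, 2, 3, 4, 5, 6, 7, 8} must be used), so q = 7.
Among the 7 still-open variables, 3 fits only d (and all 7 values in {1, 2, 3, 4, 5, 6, 8} must be used), so d = 3.
The 6 still-open variables together cover exactly {1, 2, 4, 5, 6, 8} — 6 values for 6 variables — and 4 appears only in h's list, so h = 4.
The 5 still-open variables together cover exactly {1, 2, 5, 6, 8} — 5 values for 5 variables — and 8 appears only in e's list, so e = 8.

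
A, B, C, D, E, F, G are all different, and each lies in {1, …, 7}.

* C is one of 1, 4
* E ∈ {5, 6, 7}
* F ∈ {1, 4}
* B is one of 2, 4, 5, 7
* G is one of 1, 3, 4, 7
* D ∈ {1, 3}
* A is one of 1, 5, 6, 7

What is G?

7

The 7 variables draw from only 7 values {1, 2, 3, 4, 5, 6, 7}, so each is used; only B can be 2, hence B = 2.
The 2 variables C and F are confined to {1, 4}, which locks those values in; drop them from A, D, G.
D's domain is down to {3}, so D = 3. Eliminate 3 elsewhere: G.
So G = 7.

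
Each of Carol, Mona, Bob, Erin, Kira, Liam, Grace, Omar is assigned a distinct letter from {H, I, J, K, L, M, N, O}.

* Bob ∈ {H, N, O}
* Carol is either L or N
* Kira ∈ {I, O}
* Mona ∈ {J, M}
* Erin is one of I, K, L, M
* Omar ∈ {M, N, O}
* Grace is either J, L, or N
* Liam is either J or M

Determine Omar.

The 8 variables draw from only 8 values {H, I, J, K, L, M, N, O}, so each is used; only Bob can be H, hence Bob = H.
Among the 7 still-open variables, K fits only Erin (and all 7 values in {I, J, K, L, M, N, O} must be used), so Erin = K.
Among the 6 still-open variables, I fits only Kira (and all 6 values in {I, J, L, M, N, O} must be used), so Kira = I.
The 5 still-open variables together cover exactly {J, L, M, N, O} — 5 values for 5 variables — and O appears only in Omar's list, so Omar = O.

O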